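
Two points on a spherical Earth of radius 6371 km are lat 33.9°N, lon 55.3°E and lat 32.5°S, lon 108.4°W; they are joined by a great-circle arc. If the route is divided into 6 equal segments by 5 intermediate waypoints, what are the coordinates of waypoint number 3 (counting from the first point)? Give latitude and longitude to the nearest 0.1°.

From cos δ = sin φ₁ sin φ₂ + cos φ₁ cos φ₂ cos Δλ, the central angle is δ ≈ 2.903 rad (166.3°).
Interpolate at f = 3/6 with slerp weights a = sin((1−f)δ)/sin δ ≈ 4.193, b = sin(fδ)/sin δ ≈ 4.193.
p = a·p₁ + b·p₂ ≈ (0.865, -0.494, 0.086); φ = arcsin(p_z) ≈ 4.92°, λ = atan2(p_y, p_x) ≈ -29.75°.

≈ lat 4.9°N, lon 29.7°W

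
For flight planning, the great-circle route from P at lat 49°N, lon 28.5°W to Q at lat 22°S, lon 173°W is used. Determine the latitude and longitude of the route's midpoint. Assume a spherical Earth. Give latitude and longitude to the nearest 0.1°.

Write both endpoints as unit vectors p₁, p₂ with components (cos φ cos λ, cos φ sin λ, sin φ).
The central angle between the endpoints is δ = arccos(p₁·p₂) ≈ 2.462 rad (141.1°).
Interpolate at f = 1/2 with slerp weights a = sin((1−f)δ)/sin δ ≈ 1.501, b = sin(fδ)/sin δ ≈ 1.501.
p = a·p₁ + b·p₂ ≈ (-0.516, -0.639, 0.570); φ = arcsin(p_z) ≈ 34.78°, λ = atan2(p_y, p_x) ≈ -128.90°.

≈ lat 34.8°N, lon 128.9°W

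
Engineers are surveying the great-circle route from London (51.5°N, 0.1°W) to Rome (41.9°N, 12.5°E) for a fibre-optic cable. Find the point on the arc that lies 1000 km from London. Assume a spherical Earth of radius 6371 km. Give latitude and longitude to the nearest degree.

≈ 45°N, 9°E

The haversine formula gives a central angle δ ≈ 0.225 rad (12.9°) between the endpoints. The total great-circle distance is δ·R ≈ 0.225 × 6371 ≈ 1432 km, so the target fraction is f = 1000/1432 ≈ 0.698.
Interpolate at f ≈ 0.698 with slerp weights a = sin((1−f)δ)/sin δ ≈ 0.304, b = sin(fδ)/sin δ ≈ 0.701.
p = a·p₁ + b·p₂ ≈ (0.699, 0.113, 0.706); φ = arcsin(p_z) ≈ 44.94°, λ = atan2(p_y, p_x) ≈ 9.16°.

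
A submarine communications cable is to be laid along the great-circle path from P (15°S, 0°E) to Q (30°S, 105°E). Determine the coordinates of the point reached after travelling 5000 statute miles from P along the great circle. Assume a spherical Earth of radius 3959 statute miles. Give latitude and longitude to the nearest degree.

≈ (35°S, 79°E)

The haversine formula gives a central angle δ ≈ 1.658 rad (95.0°) between the endpoints. The total great-circle distance is δ·R ≈ 1.658 × 3959 ≈ 6564 mi, so the target fraction is f = 5000/6564 ≈ 0.762.
Interpolate at f ≈ 0.762 with slerp weights a = sin((1−f)δ)/sin δ ≈ 0.386, b = sin(fδ)/sin δ ≈ 0.957.
p = a·p₁ + b·p₂ ≈ (0.159, 0.800, -0.578); φ = arcsin(p_z) ≈ -35.33°, λ = atan2(p_y, p_x) ≈ 78.78°.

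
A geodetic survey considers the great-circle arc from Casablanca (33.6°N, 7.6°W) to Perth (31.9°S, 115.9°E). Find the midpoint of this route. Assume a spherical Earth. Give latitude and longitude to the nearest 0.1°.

≈ (1.8°N, 55.2°E)

Convert each endpoint to a unit vector on the sphere (x = cos φ cos λ, y = cos φ sin λ, z = sin φ).
The central angle between the endpoints is δ = arccos(p₁·p₂) ≈ 2.322 rad (133.1°).
Interpolate at f = 1/2 with slerp weights a = sin((1−f)δ)/sin δ ≈ 1.255, b = sin(fδ)/sin δ ≈ 1.255.
p = a·p₁ + b·p₂ ≈ (0.571, 0.820, 0.031); φ = arcsin(p_z) ≈ 1.80°, λ = atan2(p_y, p_x) ≈ 55.17°.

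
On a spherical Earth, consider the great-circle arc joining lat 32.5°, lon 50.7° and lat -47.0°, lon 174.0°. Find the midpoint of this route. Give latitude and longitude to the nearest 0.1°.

≈ lat -14.7°, lon 101.3°

Convert each endpoint to a unit vector on the sphere (x = cos φ cos λ, y = cos φ sin λ, z = sin φ).
The central angle between the endpoints is δ = arccos(p₁·p₂) ≈ 2.359 rad (135.1°).
Interpolate at f = 1/2 with slerp weights a = sin((1−f)δ)/sin δ ≈ 1.310, b = sin(fδ)/sin δ ≈ 1.310.
p = a·p₁ + b·p₂ ≈ (-0.189, 0.949, -0.254); φ = arcsin(p_z) ≈ -14.73°, λ = atan2(p_y, p_x) ≈ 101.26°.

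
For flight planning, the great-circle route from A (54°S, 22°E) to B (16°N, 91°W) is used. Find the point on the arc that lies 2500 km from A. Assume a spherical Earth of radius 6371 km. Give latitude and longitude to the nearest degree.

≈ (52°S, 15°W)

From cos δ = sin φ₁ sin φ₂ + cos φ₁ cos φ₂ cos Δλ, the central angle is δ ≈ 2.031 rad (116.3°). The total great-circle distance is δ·R ≈ 2.031 × 6371 ≈ 12937 km, so the target fraction is f = 2500/12937 ≈ 0.193.
Interpolate at f ≈ 0.193 with slerp weights a = sin((1−f)δ)/sin δ ≈ 1.113, b = sin(fδ)/sin δ ≈ 0.427.
p = a·p₁ + b·p₂ ≈ (0.600, -0.165, -0.783); φ = arcsin(p_z) ≈ -51.55°, λ = atan2(p_y, p_x) ≈ -15.38°.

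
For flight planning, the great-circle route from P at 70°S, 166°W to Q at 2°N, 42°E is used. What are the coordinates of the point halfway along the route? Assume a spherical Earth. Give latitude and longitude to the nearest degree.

≈ 52°S, 55°E

Convert each endpoint to a unit vector on the sphere (x = cos φ cos λ, y = cos φ sin λ, z = sin φ).
The central angle between the endpoints is δ = arccos(p₁·p₂) ≈ 1.912 rad (109.5°).
Interpolate at f = 1/2 with slerp weights a = sin((1−f)δ)/sin δ ≈ 0.867, b = sin(fδ)/sin δ ≈ 0.867.
p = a·p₁ + b·p₂ ≈ (0.356, 0.508, -0.784); φ = arcsin(p_z) ≈ -51.66°, λ = atan2(p_y, p_x) ≈ 54.97°.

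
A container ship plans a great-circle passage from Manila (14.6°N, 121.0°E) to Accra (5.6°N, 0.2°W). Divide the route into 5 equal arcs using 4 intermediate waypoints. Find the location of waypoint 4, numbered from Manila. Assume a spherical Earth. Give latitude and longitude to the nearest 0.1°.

The haversine formula gives a central angle δ ≈ 2.065 rad (118.3°) between the endpoints.
Interpolate at f = 4/5 with slerp weights a = sin((1−f)δ)/sin δ ≈ 0.456, b = sin(fδ)/sin δ ≈ 1.132.
p = a·p₁ + b·p₂ ≈ (0.900, 0.374, 0.225); φ = arcsin(p_z) ≈ 13.03°, λ = atan2(p_y, p_x) ≈ 22.59°.

≈ (13.0°N, 22.6°E)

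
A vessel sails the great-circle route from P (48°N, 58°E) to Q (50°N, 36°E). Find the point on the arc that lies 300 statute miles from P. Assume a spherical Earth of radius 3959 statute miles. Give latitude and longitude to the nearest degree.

≈ (49°N, 52°E)

Convert each endpoint to a unit vector on the sphere (x = cos φ cos λ, y = cos φ sin λ, z = sin φ).
The central angle between the endpoints is δ = arccos(p₁·p₂) ≈ 0.253 rad (14.5°). The total great-circle distance is δ·R ≈ 0.253 × 3959 ≈ 1003 mi, so the target fraction is f = 300/1003 ≈ 0.299.
Interpolate at f ≈ 0.299 with slerp weights a = sin((1−f)δ)/sin δ ≈ 0.705, b = sin(fδ)/sin δ ≈ 0.302.
p = a·p₁ + b·p₂ ≈ (0.407, 0.514, 0.755); φ = arcsin(p_z) ≈ 49.03°, λ = atan2(p_y, p_x) ≈ 51.63°.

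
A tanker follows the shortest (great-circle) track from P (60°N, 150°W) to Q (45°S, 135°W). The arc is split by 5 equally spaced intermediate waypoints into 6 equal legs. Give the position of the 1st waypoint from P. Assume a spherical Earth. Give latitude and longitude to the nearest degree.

The haversine formula gives a central angle δ ≈ 1.845 rad (105.7°) between the endpoints.
Interpolate at f = 1/6 with slerp weights a = sin((1−f)δ)/sin δ ≈ 1.038, b = sin(fδ)/sin δ ≈ 0.314.
p = a·p₁ + b·p₂ ≈ (-0.607, -0.417, 0.677); φ = arcsin(p_z) ≈ 42.60°, λ = atan2(p_y, p_x) ≈ -145.52°.

≈ (43°N, 146°W)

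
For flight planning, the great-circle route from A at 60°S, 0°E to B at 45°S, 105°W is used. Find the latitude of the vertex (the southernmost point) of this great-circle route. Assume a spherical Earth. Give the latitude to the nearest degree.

The great circle lies in the plane with unit normal n̂ = (p₁ × p₂)/|p₁ × p₂|.
Here n̂_z ≈ -0.400; the vertex latitude is φ_max = arccos|n̂_z| ≈ 66.4°.

≈ 66°S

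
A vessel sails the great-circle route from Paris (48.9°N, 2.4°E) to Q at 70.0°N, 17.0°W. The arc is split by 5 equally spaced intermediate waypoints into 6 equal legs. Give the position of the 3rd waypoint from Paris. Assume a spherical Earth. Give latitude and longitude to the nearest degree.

≈ 60°N, 4°W

Write both endpoints as unit vectors p₁, p₂ with components (cos φ cos λ, cos φ sin λ, sin φ).
The central angle between the endpoints is δ = arccos(p₁·p₂) ≈ 0.402 rad (23.0°).
Interpolate at f = 3/6 with slerp weights a = sin((1−f)δ)/sin δ ≈ 0.510, b = sin(fδ)/sin δ ≈ 0.510.
p = a·p₁ + b·p₂ ≈ (0.502, -0.037, 0.864); φ = arcsin(p_z) ≈ 59.77°, λ = atan2(p_y, p_x) ≈ -4.21°.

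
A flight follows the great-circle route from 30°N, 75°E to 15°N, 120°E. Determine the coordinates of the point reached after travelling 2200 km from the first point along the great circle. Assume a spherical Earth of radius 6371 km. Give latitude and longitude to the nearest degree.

≈ 25°N, 97°E

From cos δ = sin φ₁ sin φ₂ + cos φ₁ cos φ₂ cos Δλ, the central angle is δ ≈ 0.766 rad (43.9°). The total great-circle distance is δ·R ≈ 0.766 × 6371 ≈ 4878 km, so the target fraction is f = 2200/4878 ≈ 0.451.
Interpolate at f ≈ 0.451 with slerp weights a = sin((1−f)δ)/sin δ ≈ 0.589, b = sin(fδ)/sin δ ≈ 0.488.
p = a·p₁ + b·p₂ ≈ (-0.104, 0.901, 0.421); φ = arcsin(p_z) ≈ 24.89°, λ = atan2(p_y, p_x) ≈ 96.58°.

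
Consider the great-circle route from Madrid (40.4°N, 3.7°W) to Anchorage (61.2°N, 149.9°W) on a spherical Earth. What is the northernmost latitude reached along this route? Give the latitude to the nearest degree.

The great circle lies in the plane with unit normal n̂ = (p₁ × p₂)/|p₁ × p₂|.
Here n̂_z ≈ -0.212; the vertex latitude is φ_max = arccos|n̂_z| ≈ 77.8°.
Check via Clairaut: cos φ_max = |cos φ₁| · sin C = cos(40.4°)·sin(16.1°) ≈ 0.212, again giving ≈ 77.8°.

≈ 78°N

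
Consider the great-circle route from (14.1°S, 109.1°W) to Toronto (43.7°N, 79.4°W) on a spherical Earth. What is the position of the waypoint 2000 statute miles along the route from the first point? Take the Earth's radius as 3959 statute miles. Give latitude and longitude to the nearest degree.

Convert each endpoint to a unit vector on the sphere (x = cos φ cos λ, y = cos φ sin λ, z = sin φ).
The central angle between the endpoints is δ = arccos(p₁·p₂) ≈ 1.114 rad (63.8°). The total great-circle distance is δ·R ≈ 1.114 × 3959 ≈ 4412 mi, so the target fraction is f = 2000/4412 ≈ 0.453.
Interpolate at f ≈ 0.453 with slerp weights a = sin((1−f)δ)/sin δ ≈ 0.637, b = sin(fδ)/sin δ ≈ 0.539.
p = a·p₁ + b·p₂ ≈ (-0.131, -0.967, 0.217); φ = arcsin(p_z) ≈ 12.54°, λ = atan2(p_y, p_x) ≈ -97.69°.

≈ (13°N, 98°W)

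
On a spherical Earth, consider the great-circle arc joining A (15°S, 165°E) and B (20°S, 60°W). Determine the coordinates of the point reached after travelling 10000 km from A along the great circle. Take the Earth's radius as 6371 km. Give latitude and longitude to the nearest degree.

The haversine formula gives a central angle δ ≈ 2.157 rad (123.6°) between the endpoints. The total great-circle distance is δ·R ≈ 2.157 × 6371 ≈ 13743 km, so the target fraction is f = 10000/13743 ≈ 0.728.
Interpolate at f ≈ 0.728 with slerp weights a = sin((1−f)δ)/sin δ ≈ 0.665, b = sin(fδ)/sin δ ≈ 1.201.
p = a·p₁ + b·p₂ ≈ (-0.057, -0.811, -0.583); φ = arcsin(p_z) ≈ -35.65°, λ = atan2(p_y, p_x) ≈ -94.01°.

≈ (36°S, 94°W)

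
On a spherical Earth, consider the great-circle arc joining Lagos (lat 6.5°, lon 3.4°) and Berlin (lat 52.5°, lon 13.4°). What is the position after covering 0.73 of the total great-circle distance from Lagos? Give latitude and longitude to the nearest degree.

≈ lat 40°, lon 10°

Convert each endpoint to a unit vector on the sphere (x = cos φ cos λ, y = cos φ sin λ, z = sin φ).
The central angle between the endpoints is δ = arccos(p₁·p₂) ≈ 0.816 rad (46.7°).
Interpolate at f = 0.73 with slerp weights a = sin((1−f)δ)/sin δ ≈ 0.300, b = sin(fδ)/sin δ ≈ 0.770.
p = a·p₁ + b·p₂ ≈ (0.754, 0.126, 0.645); φ = arcsin(p_z) ≈ 40.17°, λ = atan2(p_y, p_x) ≈ 9.52°.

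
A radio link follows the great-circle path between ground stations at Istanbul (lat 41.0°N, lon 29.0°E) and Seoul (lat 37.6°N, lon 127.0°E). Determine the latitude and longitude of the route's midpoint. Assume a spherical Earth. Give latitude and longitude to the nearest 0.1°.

≈ lat 51.3°N, lon 79.6°E

Convert each endpoint to a unit vector on the sphere (x = cos φ cos λ, y = cos φ sin λ, z = sin φ).
The central angle between the endpoints is δ = arccos(p₁·p₂) ≈ 1.248 rad (71.5°).
Interpolate at f = 1/2 with slerp weights a = sin((1−f)δ)/sin δ ≈ 0.616, b = sin(fδ)/sin δ ≈ 0.616.
p = a·p₁ + b·p₂ ≈ (0.113, 0.615, 0.780); φ = arcsin(p_z) ≈ 51.28°, λ = atan2(p_y, p_x) ≈ 79.60°.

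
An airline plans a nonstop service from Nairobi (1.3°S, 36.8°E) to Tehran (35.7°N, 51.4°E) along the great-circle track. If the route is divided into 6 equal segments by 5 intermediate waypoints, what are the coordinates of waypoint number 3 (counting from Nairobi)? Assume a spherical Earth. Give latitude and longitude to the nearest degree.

≈ 17°N, 43°E

Convert each endpoint to a unit vector on the sphere (x = cos φ cos λ, y = cos φ sin λ, z = sin φ).
The central angle between the endpoints is δ = arccos(p₁·p₂) ≈ 0.688 rad (39.4°).
Interpolate at f = 3/6 with slerp weights a = sin((1−f)δ)/sin δ ≈ 0.531, b = sin(fδ)/sin δ ≈ 0.531.
p = a·p₁ + b·p₂ ≈ (0.694, 0.655, 0.298); φ = arcsin(p_z) ≈ 17.33°, λ = atan2(p_y, p_x) ≈ 43.34°.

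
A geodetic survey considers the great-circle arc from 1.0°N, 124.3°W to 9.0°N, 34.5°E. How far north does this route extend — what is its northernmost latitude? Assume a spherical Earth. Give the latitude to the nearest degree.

The great circle lies in the plane with unit normal n̂ = (p₁ × p₂)/|p₁ × p₂|.
Here n̂_z ≈ +0.900; the vertex latitude is φ_max = arccos|n̂_z| ≈ 25.8°.

≈ 26°N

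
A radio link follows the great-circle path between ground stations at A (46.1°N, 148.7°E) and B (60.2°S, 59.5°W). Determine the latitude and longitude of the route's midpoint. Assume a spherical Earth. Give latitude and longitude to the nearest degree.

Convert each endpoint to a unit vector on the sphere (x = cos φ cos λ, y = cos φ sin λ, z = sin φ).
The central angle between the endpoints is δ = arccos(p₁·p₂) ≈ 2.762 rad (158.3°).
Interpolate at f = 1/2 with slerp weights a = sin((1−f)δ)/sin δ ≈ 2.653, b = sin(fδ)/sin δ ≈ 2.653.
p = a·p₁ + b·p₂ ≈ (-0.903, -0.180, -0.391); φ = arcsin(p_z) ≈ -22.99°, λ = atan2(p_y, p_x) ≈ -168.70°.

≈ (23°S, 169°W)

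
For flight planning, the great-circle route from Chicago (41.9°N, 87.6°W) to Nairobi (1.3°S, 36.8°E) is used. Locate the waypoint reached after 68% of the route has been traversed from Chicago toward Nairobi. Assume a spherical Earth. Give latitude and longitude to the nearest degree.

≈ (25°N, 10°E)

The haversine formula gives a central angle δ ≈ 2.021 rad (115.8°) between the endpoints.
Interpolate at f = 0.68 with slerp weights a = sin((1−f)δ)/sin δ ≈ 0.670, b = sin(fδ)/sin δ ≈ 1.090.
p = a·p₁ + b·p₂ ≈ (0.893, 0.155, 0.422); φ = arcsin(p_z) ≈ 24.99°, λ = atan2(p_y, p_x) ≈ 9.82°.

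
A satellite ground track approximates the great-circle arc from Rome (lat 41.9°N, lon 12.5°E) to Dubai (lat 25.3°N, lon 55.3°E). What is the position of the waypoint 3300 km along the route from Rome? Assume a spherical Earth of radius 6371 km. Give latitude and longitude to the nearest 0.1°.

Convert each endpoint to a unit vector on the sphere (x = cos φ cos λ, y = cos φ sin λ, z = sin φ).
The central angle between the endpoints is δ = arccos(p₁·p₂) ≈ 0.677 rad (38.8°). The total great-circle distance is δ·R ≈ 0.677 × 6371 ≈ 4316 km, so the target fraction is f = 3300/4316 ≈ 0.765.
Interpolate at f ≈ 0.765 with slerp weights a = sin((1−f)δ)/sin δ ≈ 0.253, b = sin(fδ)/sin δ ≈ 0.790.
p = a·p₁ + b·p₂ ≈ (0.591, 0.628, 0.507); φ = arcsin(p_z) ≈ 30.45°, λ = atan2(p_y, p_x) ≈ 46.75°.

≈ lat 30.5°N, lon 46.8°E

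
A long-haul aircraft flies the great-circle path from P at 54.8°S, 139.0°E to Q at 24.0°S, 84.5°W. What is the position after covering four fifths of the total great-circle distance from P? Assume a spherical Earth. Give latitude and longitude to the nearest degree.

Write both endpoints as unit vectors p₁, p₂ with components (cos φ cos λ, cos φ sin λ, sin φ).
The central angle between the endpoints is δ = arccos(p₁·p₂) ≈ 1.620 rad (92.8°).
Interpolate at f = 4/5 with slerp weights a = sin((1−f)δ)/sin δ ≈ 0.319, b = sin(fδ)/sin δ ≈ 0.964.
p = a·p₁ + b·p₂ ≈ (-0.054, -0.756, -0.653); φ = arcsin(p_z) ≈ -40.73°, λ = atan2(p_y, p_x) ≈ -94.11°.

≈ 41°S, 94°W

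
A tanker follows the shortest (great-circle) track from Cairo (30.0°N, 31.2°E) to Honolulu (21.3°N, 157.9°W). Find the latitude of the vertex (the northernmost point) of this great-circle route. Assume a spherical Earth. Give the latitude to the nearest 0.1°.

≈ 80.7°N

The great circle lies in the plane with unit normal n̂ = (p₁ × p₂)/|p₁ × p₂|.
Here n̂_z ≈ +0.162; the vertex latitude is φ_max = arccos|n̂_z| ≈ 80.7°.
Check via Clairaut: cos φ_max = |cos φ₁| · sin C = cos(30.0°)·sin(10.8°) ≈ 0.162, again giving ≈ 80.7°.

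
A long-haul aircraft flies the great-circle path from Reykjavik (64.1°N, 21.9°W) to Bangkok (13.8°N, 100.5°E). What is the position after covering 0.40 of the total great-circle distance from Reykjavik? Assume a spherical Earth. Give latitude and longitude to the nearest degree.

Write both endpoints as unit vectors p₁, p₂ with components (cos φ cos λ, cos φ sin λ, sin φ).
The central angle between the endpoints is δ = arccos(p₁·p₂) ≈ 1.584 rad (90.7°).
Interpolate at f = 0.40 with slerp weights a = sin((1−f)δ)/sin δ ≈ 0.814, b = sin(fδ)/sin δ ≈ 0.592.
p = a·p₁ + b·p₂ ≈ (0.225, 0.433, 0.873); φ = arcsin(p_z) ≈ 60.81°, λ = atan2(p_y, p_x) ≈ 62.53°.

≈ 61°N, 63°E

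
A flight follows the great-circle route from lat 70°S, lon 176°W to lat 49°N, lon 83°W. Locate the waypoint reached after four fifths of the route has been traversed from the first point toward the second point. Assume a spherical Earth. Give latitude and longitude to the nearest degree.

From cos δ = sin φ₁ sin φ₂ + cos φ₁ cos φ₂ cos Δλ, the central angle is δ ≈ 2.376 rad (136.1°).
Interpolate at f = 4/5 with slerp weights a = sin((1−f)δ)/sin δ ≈ 0.660, b = sin(fδ)/sin δ ≈ 1.365.
p = a·p₁ + b·p₂ ≈ (-0.116, -0.905, 0.410); φ = arcsin(p_z) ≈ 24.20°, λ = atan2(p_y, p_x) ≈ -97.31°.

≈ lat 24°N, lon 97°W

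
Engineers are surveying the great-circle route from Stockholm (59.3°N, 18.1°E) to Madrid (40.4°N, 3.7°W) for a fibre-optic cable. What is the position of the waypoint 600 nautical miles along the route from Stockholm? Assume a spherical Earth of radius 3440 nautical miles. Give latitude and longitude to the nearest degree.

Write both endpoints as unit vectors p₁, p₂ with components (cos φ cos λ, cos φ sin λ, sin φ).
The central angle between the endpoints is δ = arccos(p₁·p₂) ≈ 0.407 rad (23.3°). The total great-circle distance is δ·R ≈ 0.407 × 3440 ≈ 1400 nmi, so the target fraction is f = 600/1400 ≈ 0.428.
Interpolate at f ≈ 0.428 with slerp weights a = sin((1−f)δ)/sin δ ≈ 0.582, b = sin(fδ)/sin δ ≈ 0.438.
p = a·p₁ + b·p₂ ≈ (0.616, 0.071, 0.785); φ = arcsin(p_z) ≈ 51.70°, λ = atan2(p_y, p_x) ≈ 6.56°.

≈ 52°N, 7°E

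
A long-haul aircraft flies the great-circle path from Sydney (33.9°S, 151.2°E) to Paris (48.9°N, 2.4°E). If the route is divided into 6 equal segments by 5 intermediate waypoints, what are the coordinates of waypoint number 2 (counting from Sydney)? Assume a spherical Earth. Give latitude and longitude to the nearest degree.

Convert each endpoint to a unit vector on the sphere (x = cos φ cos λ, y = cos φ sin λ, z = sin φ).
The central angle between the endpoints is δ = arccos(p₁·p₂) ≈ 2.662 rad (152.5°).
Interpolate at f = 2/6 with slerp weights a = sin((1−f)δ)/sin δ ≈ 2.121, b = sin(fδ)/sin δ ≈ 1.679.
p = a·p₁ + b·p₂ ≈ (-0.440, 0.894, 0.082); φ = arcsin(p_z) ≈ 4.72°, λ = atan2(p_y, p_x) ≈ 116.19°.

≈ 5°N, 116°E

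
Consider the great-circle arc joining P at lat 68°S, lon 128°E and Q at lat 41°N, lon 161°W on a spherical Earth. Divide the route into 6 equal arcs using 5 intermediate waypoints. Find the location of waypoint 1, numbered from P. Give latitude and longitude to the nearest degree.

≈ lat 53°S, lon 157°E

Convert each endpoint to a unit vector on the sphere (x = cos φ cos λ, y = cos φ sin λ, z = sin φ).
The central angle between the endpoints is δ = arccos(p₁·p₂) ≈ 2.113 rad (121.1°).
Interpolate at f = 1/6 with slerp weights a = sin((1−f)δ)/sin δ ≈ 1.147, b = sin(fδ)/sin δ ≈ 0.403.
p = a·p₁ + b·p₂ ≈ (-0.552, 0.239, -0.799); φ = arcsin(p_z) ≈ -53.02°, λ = atan2(p_y, p_x) ≈ 156.54°.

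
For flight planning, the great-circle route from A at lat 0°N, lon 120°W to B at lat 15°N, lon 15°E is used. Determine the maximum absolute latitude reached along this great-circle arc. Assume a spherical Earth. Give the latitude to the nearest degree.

≈ 21°N

The great circle lies in the plane with unit normal n̂ = (p₁ × p₂)/|p₁ × p₂|.
Here n̂_z ≈ +0.935; the vertex latitude is φ_max = arccos|n̂_z| ≈ 20.8°.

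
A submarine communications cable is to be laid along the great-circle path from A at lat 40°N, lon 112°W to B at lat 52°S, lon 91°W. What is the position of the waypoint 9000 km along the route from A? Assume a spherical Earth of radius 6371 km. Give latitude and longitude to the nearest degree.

Write both endpoints as unit vectors p₁, p₂ with components (cos φ cos λ, cos φ sin λ, sin φ).
The central angle between the endpoints is δ = arccos(p₁·p₂) ≈ 1.637 rad (93.8°). The total great-circle distance is δ·R ≈ 1.637 × 6371 ≈ 10430 km, so the target fraction is f = 9000/10430 ≈ 0.863.
Interpolate at f ≈ 0.863 with slerp weights a = sin((1−f)δ)/sin δ ≈ 0.223, b = sin(fδ)/sin δ ≈ 0.990.
p = a·p₁ + b·p₂ ≈ (-0.075, -0.768, -0.637); φ = arcsin(p_z) ≈ -39.53°, λ = atan2(p_y, p_x) ≈ -95.55°.

≈ lat 40°S, lon 96°W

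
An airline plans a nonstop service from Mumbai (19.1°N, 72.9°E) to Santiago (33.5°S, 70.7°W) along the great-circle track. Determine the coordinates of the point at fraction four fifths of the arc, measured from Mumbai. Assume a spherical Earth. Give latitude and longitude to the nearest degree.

From cos δ = sin φ₁ sin φ₂ + cos φ₁ cos φ₂ cos Δλ, the central angle is δ ≈ 2.523 rad (144.6°).
Interpolate at f = 4/5 with slerp weights a = sin((1−f)δ)/sin δ ≈ 0.834, b = sin(fδ)/sin δ ≈ 1.555.
p = a·p₁ + b·p₂ ≈ (0.660, -0.470, -0.585); φ = arcsin(p_z) ≈ -35.83°, λ = atan2(p_y, p_x) ≈ -35.47°.

≈ (36°S, 35°W)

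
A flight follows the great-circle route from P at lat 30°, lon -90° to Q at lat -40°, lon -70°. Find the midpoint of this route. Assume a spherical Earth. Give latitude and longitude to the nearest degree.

≈ lat -5°, lon -81°

From cos δ = sin φ₁ sin φ₂ + cos φ₁ cos φ₂ cos Δλ, the central angle is δ ≈ 1.264 rad (72.4°).
Interpolate at f = 1/2 with slerp weights a = sin((1−f)δ)/sin δ ≈ 0.620, b = sin(fδ)/sin δ ≈ 0.620.
p = a·p₁ + b·p₂ ≈ (0.162, -0.983, -0.088); φ = arcsin(p_z) ≈ -5.08°, λ = atan2(p_y, p_x) ≈ -80.62°.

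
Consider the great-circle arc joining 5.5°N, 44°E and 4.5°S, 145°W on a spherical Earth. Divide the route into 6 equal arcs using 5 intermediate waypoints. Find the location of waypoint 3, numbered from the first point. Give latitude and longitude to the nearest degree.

≈ 6°N, 130°E

Write both endpoints as unit vectors p₁, p₂ with components (cos φ cos λ, cos φ sin λ, sin φ).
The central angle between the endpoints is δ = arccos(p₁·p₂) ≈ 2.984 rad (171.0°).
Interpolate at f = 3/6 with slerp weights a = sin((1−f)δ)/sin δ ≈ 6.358, b = sin(fδ)/sin δ ≈ 6.358.
p = a·p₁ + b·p₂ ≈ (-0.640, 0.761, 0.111); φ = arcsin(p_z) ≈ 6.35°, λ = atan2(p_y, p_x) ≈ 130.06°.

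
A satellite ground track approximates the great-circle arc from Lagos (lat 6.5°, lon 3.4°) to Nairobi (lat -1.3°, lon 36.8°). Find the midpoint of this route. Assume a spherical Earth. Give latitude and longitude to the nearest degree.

Write both endpoints as unit vectors p₁, p₂ with components (cos φ cos λ, cos φ sin λ, sin φ).
The central angle between the endpoints is δ = arccos(p₁·p₂) ≈ 0.598 rad (34.2°).
Interpolate at f = 1/2 with slerp weights a = sin((1−f)δ)/sin δ ≈ 0.523, b = sin(fδ)/sin δ ≈ 0.523.
p = a·p₁ + b·p₂ ≈ (0.938, 0.344, 0.047); φ = arcsin(p_z) ≈ 2.71°, λ = atan2(p_y, p_x) ≈ 20.15°.

≈ lat 3°, lon 20°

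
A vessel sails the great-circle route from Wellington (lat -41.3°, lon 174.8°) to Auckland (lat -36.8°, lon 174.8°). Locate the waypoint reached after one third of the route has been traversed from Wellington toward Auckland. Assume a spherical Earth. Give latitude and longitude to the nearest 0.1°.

The haversine formula gives a central angle δ ≈ 0.079 rad (4.5°) between the endpoints.
Interpolate at f = 1/3 with slerp weights a = sin((1−f)δ)/sin δ ≈ 0.667, b = sin(fδ)/sin δ ≈ 0.334.
p = a·p₁ + b·p₂ ≈ (-0.765, 0.070, -0.640); φ = arcsin(p_z) ≈ -39.80°, λ = atan2(p_y, p_x) ≈ 174.80°.

≈ lat -39.8°, lon 174.8°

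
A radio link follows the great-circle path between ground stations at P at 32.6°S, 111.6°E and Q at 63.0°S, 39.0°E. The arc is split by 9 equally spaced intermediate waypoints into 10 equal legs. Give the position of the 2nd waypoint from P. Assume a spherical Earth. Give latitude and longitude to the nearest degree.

≈ 41°S, 104°E

The haversine formula gives a central angle δ ≈ 0.934 rad (53.5°) between the endpoints.
Interpolate at f = 2/10 with slerp weights a = sin((1−f)δ)/sin δ ≈ 0.845, b = sin(fδ)/sin δ ≈ 0.231.
p = a·p₁ + b·p₂ ≈ (-0.181, 0.728, -0.661); φ = arcsin(p_z) ≈ -41.39°, λ = atan2(p_y, p_x) ≈ 103.93°.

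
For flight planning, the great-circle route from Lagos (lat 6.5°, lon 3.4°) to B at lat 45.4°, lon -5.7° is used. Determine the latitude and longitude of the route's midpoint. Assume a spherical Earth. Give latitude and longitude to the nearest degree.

From cos δ = sin φ₁ sin φ₂ + cos φ₁ cos φ₂ cos Δλ, the central angle is δ ≈ 0.693 rad (39.7°).
Interpolate at f = 1/2 with slerp weights a = sin((1−f)δ)/sin δ ≈ 0.532, b = sin(fδ)/sin δ ≈ 0.532.
p = a·p₁ + b·p₂ ≈ (0.899, -0.006, 0.439); φ = arcsin(p_z) ≈ 26.02°, λ = atan2(p_y, p_x) ≈ -0.37°.

≈ lat 26°, lon 0°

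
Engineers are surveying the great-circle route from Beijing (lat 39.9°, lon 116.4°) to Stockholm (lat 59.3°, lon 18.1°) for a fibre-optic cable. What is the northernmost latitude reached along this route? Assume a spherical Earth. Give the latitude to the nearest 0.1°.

The great circle lies in the plane with unit normal n̂ = (p₁ × p₂)/|p₁ × p₂|.
Here n̂_z ≈ -0.446; the vertex latitude is φ_max = arccos|n̂_z| ≈ 63.5°.

≈ 63.5°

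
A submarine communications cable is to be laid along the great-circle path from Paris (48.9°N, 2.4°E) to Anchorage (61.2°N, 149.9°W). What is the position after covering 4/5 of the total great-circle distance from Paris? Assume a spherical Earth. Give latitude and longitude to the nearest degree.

Convert each endpoint to a unit vector on the sphere (x = cos φ cos λ, y = cos φ sin λ, z = sin φ).
The central angle between the endpoints is δ = arccos(p₁·p₂) ≈ 1.181 rad (67.7°).
Interpolate at f = 4/5 with slerp weights a = sin((1−f)δ)/sin δ ≈ 0.253, b = sin(fδ)/sin δ ≈ 0.876.
p = a·p₁ + b·p₂ ≈ (-0.199, -0.205, 0.958); φ = arcsin(p_z) ≈ 73.41°, λ = atan2(p_y, p_x) ≈ -134.19°.

≈ 73°N, 134°W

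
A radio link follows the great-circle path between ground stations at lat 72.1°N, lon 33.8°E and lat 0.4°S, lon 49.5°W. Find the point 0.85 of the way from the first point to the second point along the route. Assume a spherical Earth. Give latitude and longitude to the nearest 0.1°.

≈ lat 12.2°N, lon 45.4°W

Convert each endpoint to a unit vector on the sphere (x = cos φ cos λ, y = cos φ sin λ, z = sin φ).
The central angle between the endpoints is δ = arccos(p₁·p₂) ≈ 1.542 rad (88.3°).
Interpolate at f = 0.85 with slerp weights a = sin((1−f)δ)/sin δ ≈ 0.229, b = sin(fδ)/sin δ ≈ 0.967.
p = a·p₁ + b·p₂ ≈ (0.686, -0.696, 0.211); φ = arcsin(p_z) ≈ 12.21°, λ = atan2(p_y, p_x) ≈ -45.39°.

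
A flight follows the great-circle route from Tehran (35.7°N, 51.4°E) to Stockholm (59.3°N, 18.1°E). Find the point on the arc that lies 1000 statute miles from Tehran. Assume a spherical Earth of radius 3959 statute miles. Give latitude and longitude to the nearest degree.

≈ 47°N, 40°E

Write both endpoints as unit vectors p₁, p₂ with components (cos φ cos λ, cos φ sin λ, sin φ).
The central angle between the endpoints is δ = arccos(p₁·p₂) ≈ 0.558 rad (32.0°). The total great-circle distance is δ·R ≈ 0.558 × 3959 ≈ 2209 mi, so the target fraction is f = 1000/2209 ≈ 0.453.
Interpolate at f ≈ 0.453 with slerp weights a = sin((1−f)δ)/sin δ ≈ 0.568, b = sin(fδ)/sin δ ≈ 0.472.
p = a·p₁ + b·p₂ ≈ (0.517, 0.435, 0.737); φ = arcsin(p_z) ≈ 47.49°, λ = atan2(p_y, p_x) ≈ 40.11°.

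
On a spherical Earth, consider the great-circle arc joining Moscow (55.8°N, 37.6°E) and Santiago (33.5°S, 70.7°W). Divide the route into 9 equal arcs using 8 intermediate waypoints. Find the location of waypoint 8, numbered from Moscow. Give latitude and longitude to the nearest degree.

≈ 23°S, 61°W

From cos δ = sin φ₁ sin φ₂ + cos φ₁ cos φ₂ cos Δλ, the central angle is δ ≈ 2.219 rad (127.1°).
Interpolate at f = 8/9 with slerp weights a = sin((1−f)δ)/sin δ ≈ 0.306, b = sin(fδ)/sin δ ≈ 1.155.
p = a·p₁ + b·p₂ ≈ (0.455, -0.804, -0.384); φ = arcsin(p_z) ≈ -22.59°, λ = atan2(p_y, p_x) ≈ -60.51°.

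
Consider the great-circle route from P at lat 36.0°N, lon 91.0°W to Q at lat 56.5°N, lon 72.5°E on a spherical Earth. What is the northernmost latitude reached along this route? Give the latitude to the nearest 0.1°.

≈ 82.7°N

The great circle lies in the plane with unit normal n̂ = (p₁ × p₂)/|p₁ × p₂|.
Here n̂_z ≈ +0.127; the vertex latitude is φ_max = arccos|n̂_z| ≈ 82.7°.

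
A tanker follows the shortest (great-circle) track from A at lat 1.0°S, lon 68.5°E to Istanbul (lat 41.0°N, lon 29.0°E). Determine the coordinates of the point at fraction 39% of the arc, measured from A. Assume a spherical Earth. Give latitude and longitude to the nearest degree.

≈ lat 16°N, lon 56°E

Convert each endpoint to a unit vector on the sphere (x = cos φ cos λ, y = cos φ sin λ, z = sin φ).
The central angle between the endpoints is δ = arccos(p₁·p₂) ≈ 0.963 rad (55.2°).
Interpolate at f = 0.39 with slerp weights a = sin((1−f)δ)/sin δ ≈ 0.675, b = sin(fδ)/sin δ ≈ 0.447.
p = a·p₁ + b·p₂ ≈ (0.542, 0.792, 0.281); φ = arcsin(p_z) ≈ 16.34°, λ = atan2(p_y, p_x) ≈ 55.58°.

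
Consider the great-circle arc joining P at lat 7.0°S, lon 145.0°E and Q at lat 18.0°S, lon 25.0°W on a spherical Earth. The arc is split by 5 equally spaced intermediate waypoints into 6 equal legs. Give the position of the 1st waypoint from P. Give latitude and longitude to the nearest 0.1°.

The haversine formula gives a central angle δ ≈ 2.672 rad (153.1°) between the endpoints.
Interpolate at f = 1/6 with slerp weights a = sin((1−f)δ)/sin δ ≈ 1.752, b = sin(fδ)/sin δ ≈ 0.953.
p = a·p₁ + b·p₂ ≈ (-0.603, 0.615, -0.508); φ = arcsin(p_z) ≈ -30.53°, λ = atan2(p_y, p_x) ≈ 134.47°.

≈ lat 30.5°S, lon 134.5°E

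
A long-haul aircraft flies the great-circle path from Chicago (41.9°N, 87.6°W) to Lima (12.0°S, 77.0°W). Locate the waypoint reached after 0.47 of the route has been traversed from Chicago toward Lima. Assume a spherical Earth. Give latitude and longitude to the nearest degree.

From cos δ = sin φ₁ sin φ₂ + cos φ₁ cos φ₂ cos Δλ, the central angle is δ ≈ 0.956 rad (54.8°).
Interpolate at f = 0.47 with slerp weights a = sin((1−f)δ)/sin δ ≈ 0.594, b = sin(fδ)/sin δ ≈ 0.532.
p = a·p₁ + b·p₂ ≈ (0.136, -0.949, 0.286); φ = arcsin(p_z) ≈ 16.63°, λ = atan2(p_y, p_x) ≈ -81.87°.

≈ (17°N, 82°W)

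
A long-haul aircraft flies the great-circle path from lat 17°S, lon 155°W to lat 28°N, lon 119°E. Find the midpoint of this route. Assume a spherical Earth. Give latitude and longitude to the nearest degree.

Convert each endpoint to a unit vector on the sphere (x = cos φ cos λ, y = cos φ sin λ, z = sin φ).
The central angle between the endpoints is δ = arccos(p₁·p₂) ≈ 1.649 rad (94.5°).
Interpolate at f = 1/2 with slerp weights a = sin((1−f)δ)/sin δ ≈ 0.737, b = sin(fδ)/sin δ ≈ 0.737.
p = a·p₁ + b·p₂ ≈ (-0.954, 0.271, 0.130); φ = arcsin(p_z) ≈ 7.50°, λ = atan2(p_y, p_x) ≈ 164.13°.

≈ lat 7°N, lon 164°E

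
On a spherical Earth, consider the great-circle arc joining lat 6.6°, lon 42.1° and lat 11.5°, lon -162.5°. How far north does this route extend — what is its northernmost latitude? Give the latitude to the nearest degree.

The great circle lies in the plane with unit normal n̂ = (p₁ × p₂)/|p₁ × p₂|.
Here n̂_z ≈ +0.800; the vertex latitude is φ_max = arccos|n̂_z| ≈ 36.9°.
Check via Clairaut: cos φ_max = |cos φ₁| · sin C = cos(6.6°)·sin(53.6°) ≈ 0.800, again giving ≈ 36.9°.

≈ 37°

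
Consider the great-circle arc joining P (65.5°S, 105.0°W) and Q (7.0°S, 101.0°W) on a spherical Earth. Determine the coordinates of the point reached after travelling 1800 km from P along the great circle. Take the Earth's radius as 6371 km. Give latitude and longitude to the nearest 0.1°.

≈ (49.3°S, 103.0°W)

Convert each endpoint to a unit vector on the sphere (x = cos φ cos λ, y = cos φ sin λ, z = sin φ).
The central angle between the endpoints is δ = arccos(p₁·p₂) ≈ 1.022 rad (58.6°). The total great-circle distance is δ·R ≈ 1.022 × 6371 ≈ 6512 km, so the target fraction is f = 1800/6512 ≈ 0.276.
Interpolate at f ≈ 0.276 with slerp weights a = sin((1−f)δ)/sin δ ≈ 0.790, b = sin(fδ)/sin δ ≈ 0.327.
p = a·p₁ + b·p₂ ≈ (-0.147, -0.635, -0.759); φ = arcsin(p_z) ≈ -49.35°, λ = atan2(p_y, p_x) ≈ -103.01°.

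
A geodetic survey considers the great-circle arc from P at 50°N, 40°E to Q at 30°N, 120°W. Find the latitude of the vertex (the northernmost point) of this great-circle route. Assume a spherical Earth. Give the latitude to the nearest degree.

≈ 79°N

The great circle lies in the plane with unit normal n̂ = (p₁ × p₂)/|p₁ × p₂|.
Here n̂_z ≈ -0.192; the vertex latitude is φ_max = arccos|n̂_z| ≈ 78.9°.
Check via Clairaut: cos φ_max = |cos φ₁| · sin C = cos(50.0°)·sin(17.4°) ≈ 0.192, again giving ≈ 78.9°.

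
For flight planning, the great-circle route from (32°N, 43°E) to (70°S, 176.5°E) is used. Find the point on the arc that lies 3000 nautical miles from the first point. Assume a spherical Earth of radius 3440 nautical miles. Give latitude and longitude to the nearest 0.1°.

≈ (15.6°S, 59.0°E)

From cos δ = sin φ₁ sin φ₂ + cos φ₁ cos φ₂ cos Δλ, the central angle is δ ≈ 2.343 rad (134.2°). The total great-circle distance is δ·R ≈ 2.343 × 3440 ≈ 8059 nmi, so the target fraction is f = 3000/8059 ≈ 0.372.
Interpolate at f ≈ 0.372 with slerp weights a = sin((1−f)δ)/sin δ ≈ 1.389, b = sin(fδ)/sin δ ≈ 1.069.
p = a·p₁ + b·p₂ ≈ (0.497, 0.826, -0.268); φ = arcsin(p_z) ≈ -15.56°, λ = atan2(p_y, p_x) ≈ 58.98°.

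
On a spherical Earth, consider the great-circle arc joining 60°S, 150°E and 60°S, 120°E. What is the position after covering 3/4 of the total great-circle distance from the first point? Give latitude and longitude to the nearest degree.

Convert each endpoint to a unit vector on the sphere (x = cos φ cos λ, y = cos φ sin λ, z = sin φ).
The central angle between the endpoints is δ = arccos(p₁·p₂) ≈ 0.260 rad (14.9°).
Interpolate at f = 3/4 with slerp weights a = sin((1−f)δ)/sin δ ≈ 0.253, b = sin(fδ)/sin δ ≈ 0.754.
p = a·p₁ + b·p₂ ≈ (-0.298, 0.390, -0.872); φ = arcsin(p_z) ≈ -60.64°, λ = atan2(p_y, p_x) ≈ 127.40°.

≈ 61°S, 127°E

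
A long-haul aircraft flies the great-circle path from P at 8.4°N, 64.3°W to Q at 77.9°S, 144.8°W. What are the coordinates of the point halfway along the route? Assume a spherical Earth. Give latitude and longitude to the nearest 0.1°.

≈ 38.5°S, 75.7°W

Convert each endpoint to a unit vector on the sphere (x = cos φ cos λ, y = cos φ sin λ, z = sin φ).
The central angle between the endpoints is δ = arccos(p₁·p₂) ≈ 1.680 rad (96.2°).
Interpolate at f = 1/2 with slerp weights a = sin((1−f)δ)/sin δ ≈ 0.749, b = sin(fδ)/sin δ ≈ 0.749.
p = a·p₁ + b·p₂ ≈ (0.193, -0.758, -0.623); φ = arcsin(p_z) ≈ -38.53°, λ = atan2(p_y, p_x) ≈ -75.72°.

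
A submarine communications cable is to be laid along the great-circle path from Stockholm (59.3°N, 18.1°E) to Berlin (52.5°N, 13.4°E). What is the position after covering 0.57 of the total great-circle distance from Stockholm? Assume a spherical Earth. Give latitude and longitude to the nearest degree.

≈ 55°N, 15°E

Convert each endpoint to a unit vector on the sphere (x = cos φ cos λ, y = cos φ sin λ, z = sin φ).
The central angle between the endpoints is δ = arccos(p₁·p₂) ≈ 0.127 rad (7.3°).
Interpolate at f = 0.57 with slerp weights a = sin((1−f)δ)/sin δ ≈ 0.431, b = sin(fδ)/sin δ ≈ 0.571.
p = a·p₁ + b·p₂ ≈ (0.547, 0.149, 0.824); φ = arcsin(p_z) ≈ 55.45°, λ = atan2(p_y, p_x) ≈ 15.22°.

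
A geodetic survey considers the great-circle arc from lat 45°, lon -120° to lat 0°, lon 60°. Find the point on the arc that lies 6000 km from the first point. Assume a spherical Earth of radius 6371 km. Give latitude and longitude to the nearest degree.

From cos δ = sin φ₁ sin φ₂ + cos φ₁ cos φ₂ cos Δλ, the central angle is δ ≈ 2.356 rad (135.0°). The total great-circle distance is δ·R ≈ 2.356 × 6371 ≈ 15011 km, so the target fraction is f = 6000/15011 ≈ 0.400.
Interpolate at f ≈ 0.400 with slerp weights a = sin((1−f)δ)/sin δ ≈ 1.397, b = sin(fδ)/sin δ ≈ 1.144.
p = a·p₁ + b·p₂ ≈ (0.078, 0.135, 0.988); φ = arcsin(p_z) ≈ 81.04°, λ = atan2(p_y, p_x) ≈ 60.00°.

≈ lat 81°, lon 60°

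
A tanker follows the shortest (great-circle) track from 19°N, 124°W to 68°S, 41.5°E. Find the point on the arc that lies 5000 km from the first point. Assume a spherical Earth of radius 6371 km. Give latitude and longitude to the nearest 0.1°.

≈ 25.6°S, 118.5°W

Convert each endpoint to a unit vector on the sphere (x = cos φ cos λ, y = cos φ sin λ, z = sin φ).
The central angle between the endpoints is δ = arccos(p₁·p₂) ≈ 2.272 rad (130.1°). The total great-circle distance is δ·R ≈ 2.272 × 6371 ≈ 14472 km, so the target fraction is f = 5000/14472 ≈ 0.345.
Interpolate at f ≈ 0.345 with slerp weights a = sin((1−f)δ)/sin δ ≈ 1.304, b = sin(fδ)/sin δ ≈ 0.925.
p = a·p₁ + b·p₂ ≈ (-0.430, -0.792, -0.433); φ = arcsin(p_z) ≈ -25.64°, λ = atan2(p_y, p_x) ≈ -118.48°.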